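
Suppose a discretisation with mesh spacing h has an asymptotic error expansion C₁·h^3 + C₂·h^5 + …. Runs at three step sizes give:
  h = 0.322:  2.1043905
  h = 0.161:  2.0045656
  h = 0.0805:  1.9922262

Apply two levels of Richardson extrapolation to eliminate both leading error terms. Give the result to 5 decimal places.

First eliminate the h^3 term (factor 2^3 = 8):
  B₁ = (8·2.0045656 − 2.1043905)/7 = 1.9903049
  B₂ = (8·1.9922262 − 2.0045656)/7 = 1.9904634
Then eliminate the h^5 term (factor 2^5 = 32):
  (32·1.9904634 − 1.9903049)/31 = 1.9904685

1.99047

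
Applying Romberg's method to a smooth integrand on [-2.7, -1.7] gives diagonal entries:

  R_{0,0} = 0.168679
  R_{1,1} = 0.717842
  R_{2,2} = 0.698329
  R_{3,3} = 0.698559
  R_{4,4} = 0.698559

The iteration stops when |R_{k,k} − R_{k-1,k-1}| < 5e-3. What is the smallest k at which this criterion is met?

k = 3

|R_{1,1} − R_{0,0}| = 0.549163 ≥ 5e-3
|R_{2,2} − R_{1,1}| = 0.019513 ≥ 5e-3
|R_{3,3} − R_{2,2}| = 0.000230 < 5e-3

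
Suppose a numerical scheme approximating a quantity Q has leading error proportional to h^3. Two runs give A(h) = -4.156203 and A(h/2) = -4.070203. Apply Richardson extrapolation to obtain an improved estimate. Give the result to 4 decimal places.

The leading error scales as h^3; refining by a factor of 2 reduces it by 2^3 = 8.
Extrapolated value = (8·A(h/2) − A(h)) / (8 − 1)
= (8·(-4.070203) − (-4.156203)) / 7
= -28.405421 / 7 = -4.057917

-4.0579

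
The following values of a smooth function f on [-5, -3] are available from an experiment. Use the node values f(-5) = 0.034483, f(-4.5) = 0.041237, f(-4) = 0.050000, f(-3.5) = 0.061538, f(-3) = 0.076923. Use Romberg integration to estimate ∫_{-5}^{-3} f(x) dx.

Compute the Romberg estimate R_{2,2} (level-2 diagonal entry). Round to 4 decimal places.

R_{0,0} (trapezoid, 1 panel, h=2.0000): 0.111406
R_{1,0} (trapezoid, 2 panels, h=1.0000): 0.105703
R_{2,0} (trapezoid, 4 panels, h=0.5000): 0.104239
R_{1,1} = 0.105703 + (0.105703 − 0.111406)/3 = 0.103802
R_{2,1} = 0.104239 + (0.104239 − 0.105703)/3 = 0.103751
R_{2,2} = 0.103751 + (0.103751 − 0.103802)/15 = 0.103748

0.1037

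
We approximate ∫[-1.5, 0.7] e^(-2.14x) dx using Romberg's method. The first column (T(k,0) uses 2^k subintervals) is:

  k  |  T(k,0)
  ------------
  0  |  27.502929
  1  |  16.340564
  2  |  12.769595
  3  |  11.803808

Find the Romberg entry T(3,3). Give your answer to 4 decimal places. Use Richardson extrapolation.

T(1,1) = (4·16.340564 − 27.502929) / 3 = 12.619776
T(2,1) = 12.769595 + (12.769595 − 16.340564)/3 = 11.579272
T(3,1) = 11.803808 + (11.803808 − 12.769595)/3 = 11.481879
T(2,2) = 11.579272 + (11.579272 − 12.619776)/15 = 11.509905
T(3,2) = 11.481879 + (11.481879 − 11.579272)/15 = 11.475386
T(3,3) = 11.475386 + (11.475386 − 11.509905)/63 = 11.474838

11.4748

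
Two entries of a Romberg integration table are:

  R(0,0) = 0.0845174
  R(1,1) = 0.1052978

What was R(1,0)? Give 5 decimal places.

From R(1,1) = (4·R(1,0) − R(0,0))/3, solve for R(1,0):
4·R(1,0) = 3·0.1052978 + 0.0845174 = 0.4004108
R(1,0) = 0.1001027

0.10010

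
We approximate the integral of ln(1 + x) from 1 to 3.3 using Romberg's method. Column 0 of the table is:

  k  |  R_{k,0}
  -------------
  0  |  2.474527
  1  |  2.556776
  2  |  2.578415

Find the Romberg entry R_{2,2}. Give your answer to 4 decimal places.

R_{1,1} = (4·2.556776 − 2.474527) / 3 = 2.584192
R_{2,1} = 2.578415 + (2.578415 − 2.556776)/3 = 2.585628
R_{2,2} = 2.585628 + (2.585628 − 2.584192)/15 = 2.585724

2.5857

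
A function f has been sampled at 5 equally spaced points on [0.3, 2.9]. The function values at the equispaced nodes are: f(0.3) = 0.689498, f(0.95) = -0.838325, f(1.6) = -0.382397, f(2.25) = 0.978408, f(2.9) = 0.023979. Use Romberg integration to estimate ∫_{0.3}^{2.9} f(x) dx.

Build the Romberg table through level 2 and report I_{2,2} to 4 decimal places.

0.1412

I_{0,0} (trapezoid, 1 panel, h=2.6000): 0.927520
I_{1,0} (trapezoid, 2 panels, h=1.3000): -0.033356
I_{2,0} (trapezoid, 4 panels, h=0.6500): 0.074376
I_{1,1} = -0.033356 + (-0.033356 − 0.927520)/3 = -0.353648
I_{2,1} = 0.074376 + (0.074376 − (-0.033356))/3 = 0.110287
I_{2,2} = 0.110287 + (0.110287 − (-0.353648))/15 = 0.141216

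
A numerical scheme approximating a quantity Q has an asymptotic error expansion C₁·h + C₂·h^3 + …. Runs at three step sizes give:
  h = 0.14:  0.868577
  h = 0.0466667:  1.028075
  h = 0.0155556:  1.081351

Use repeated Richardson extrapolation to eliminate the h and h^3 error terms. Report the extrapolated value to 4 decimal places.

First eliminate the h term (factor 3^1 = 3):
  B₁ = (3·1.028075 − 0.868577)/2 = 1.107824
  B₂ = (3·1.081351 − 1.028075)/2 = 1.107989
Then eliminate the h^3 term (factor 3^3 = 27):
  (27·1.107989 − 1.107824)/26 = 1.107995

1.1080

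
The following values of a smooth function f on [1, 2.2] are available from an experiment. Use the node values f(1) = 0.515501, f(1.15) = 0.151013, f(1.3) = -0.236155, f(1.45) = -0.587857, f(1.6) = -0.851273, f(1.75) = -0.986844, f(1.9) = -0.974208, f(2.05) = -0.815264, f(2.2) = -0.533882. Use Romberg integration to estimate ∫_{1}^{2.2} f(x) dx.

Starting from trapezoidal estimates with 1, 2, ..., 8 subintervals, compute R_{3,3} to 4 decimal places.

R_{0,0} (trapezoid, 1 panel, h=1.2000): -0.011029
R_{1,0} (trapezoid, 2 panels, h=0.6000): -0.516278
R_{2,0} (trapezoid, 4 panels, h=0.3000): -0.621248
R_{3,0} (trapezoid, 8 panels, h=0.1500): -0.646467
R_{1,1} = -0.516278 + (-0.516278 − (-0.011029))/3 = -0.684694
R_{2,1} = -0.621248 + (-0.621248 − (-0.516278))/3 = -0.656238
R_{3,1} = -0.646467 + (-0.646467 − (-0.621248))/3 = -0.654873
R_{2,2} = -0.656238 + (-0.656238 − (-0.684694))/15 = -0.654341
R_{3,2} = -0.654873 + (-0.654873 − (-0.656238))/15 = -0.654782
R_{3,3} = -0.654782 + (-0.654782 − (-0.654341))/63 = -0.654789

-0.6548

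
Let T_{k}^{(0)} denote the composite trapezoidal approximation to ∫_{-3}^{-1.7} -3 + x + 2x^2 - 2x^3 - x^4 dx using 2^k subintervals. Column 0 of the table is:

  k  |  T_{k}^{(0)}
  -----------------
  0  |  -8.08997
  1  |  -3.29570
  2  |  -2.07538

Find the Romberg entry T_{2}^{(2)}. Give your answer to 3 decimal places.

Richardson extrapolation on the trapezoidal column (denominator 4−1=3):
T_{1}^{(1)} = -3.29570 + (-3.29570 − (-8.08997))/3 = -1.69761
T_{2}^{(1)} = -2.07538 + (-2.07538 − (-3.29570))/3 = -1.66861
T_{2}^{(2)} = (16·(-1.66861) − (-1.69761)) / 15 = -1.66668
(Column j=1 coincides with Simpson's rule on the same nodes.)

-1.667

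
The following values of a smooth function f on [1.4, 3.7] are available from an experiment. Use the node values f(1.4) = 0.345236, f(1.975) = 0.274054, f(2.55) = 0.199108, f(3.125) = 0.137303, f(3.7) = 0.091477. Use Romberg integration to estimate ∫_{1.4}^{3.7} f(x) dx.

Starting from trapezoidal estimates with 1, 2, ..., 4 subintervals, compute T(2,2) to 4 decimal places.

0.4756

T(0,0) (trapezoid, 1 panel, h=2.3000): 0.502220
T(1,0) (trapezoid, 2 panels, h=1.1500): 0.480084
T(2,0) (trapezoid, 4 panels, h=0.5750): 0.476572
T(1,1) = 0.480084 + (0.480084 − 0.502220)/3 = 0.472705
T(2,1) = 0.476572 + (0.476572 − 0.480084)/3 = 0.475401
T(2,2) = 0.475401 + (0.475401 − 0.472705)/15 = 0.475581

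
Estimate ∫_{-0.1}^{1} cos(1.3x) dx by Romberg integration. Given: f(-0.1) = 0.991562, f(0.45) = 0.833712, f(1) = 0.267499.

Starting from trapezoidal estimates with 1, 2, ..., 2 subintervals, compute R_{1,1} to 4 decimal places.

R_{0,0} (trapezoid, 1 panel, h=1.1000): 0.692484
R_{1,0} (trapezoid, 2 panels, h=0.5500): 0.804783
R_{1,1} = 0.804783 + (0.804783 − 0.692484)/3 = 0.842216

0.8422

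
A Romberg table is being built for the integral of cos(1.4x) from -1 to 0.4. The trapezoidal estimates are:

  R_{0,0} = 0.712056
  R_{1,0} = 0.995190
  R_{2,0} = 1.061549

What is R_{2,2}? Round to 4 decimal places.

1.0833

R_{1,1} = (4·0.995190 − 0.712056) / 3 = 1.089568
R_{2,1} = (4·1.061549 − 0.995190) / 3 = 1.083669
R_{2,2} = (16·1.083669 − 1.089568) / 15 = 1.083276
(Column j=1 coincides with Simpson's rule on the same nodes.)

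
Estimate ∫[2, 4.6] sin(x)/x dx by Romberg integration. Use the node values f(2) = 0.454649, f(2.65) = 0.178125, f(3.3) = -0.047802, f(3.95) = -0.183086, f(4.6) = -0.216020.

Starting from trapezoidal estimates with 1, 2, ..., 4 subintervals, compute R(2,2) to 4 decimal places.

0.0271

R(0,0) (trapezoid, 1 panel, h=2.6000): 0.310218
R(1,0) (trapezoid, 2 panels, h=1.3000): 0.092966
R(2,0) (trapezoid, 4 panels, h=0.6500): 0.043258
R(1,1) = 0.092966 + (0.092966 − 0.310218)/3 = 0.020549
R(2,1) = 0.043258 + (0.043258 − 0.092966)/3 = 0.026689
R(2,2) = 0.026689 + (0.026689 − 0.020549)/15 = 0.027098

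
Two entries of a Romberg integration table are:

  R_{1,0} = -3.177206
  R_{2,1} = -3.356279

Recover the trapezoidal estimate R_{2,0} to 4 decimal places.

-3.3115

From R_{2,1} = (4·R_{2,0} − R_{1,0})/3, solve for R_{2,0}:
4·R_{2,0} = 3·(-3.356279) + (-3.177206) = -13.246043
R_{2,0} = -3.311511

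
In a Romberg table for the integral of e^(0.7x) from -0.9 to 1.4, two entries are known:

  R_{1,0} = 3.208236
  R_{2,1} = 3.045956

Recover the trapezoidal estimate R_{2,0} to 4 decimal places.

From R_{2,1} = (4·R_{2,0} − R_{1,0})/3, solve for R_{2,0}:
4·R_{2,0} = 3·3.045956 + 3.208236 = 12.346104
R_{2,0} = 3.086526

3.0865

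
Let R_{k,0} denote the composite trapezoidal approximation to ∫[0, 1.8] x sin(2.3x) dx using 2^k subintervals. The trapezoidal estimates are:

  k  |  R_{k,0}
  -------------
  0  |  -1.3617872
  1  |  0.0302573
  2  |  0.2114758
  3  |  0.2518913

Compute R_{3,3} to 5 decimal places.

R_{1,1} = (4·0.0302573 − (-1.3617872)) / 3 = 0.4942721
R_{2,1} = 0.2114758 + (0.2114758 − 0.0302573)/3 = 0.2718820
R_{3,1} = (4·0.2518913 − 0.2114758) / 3 = 0.2653631
R_{2,2} = (16·0.2718820 − 0.4942721) / 15 = 0.2570560
R_{3,2} = (16·0.2653631 − 0.2718820) / 15 = 0.2649285
R_{3,3} = 0.2649285 + (0.2649285 − 0.2570560)/63 = 0.2650535

0.26505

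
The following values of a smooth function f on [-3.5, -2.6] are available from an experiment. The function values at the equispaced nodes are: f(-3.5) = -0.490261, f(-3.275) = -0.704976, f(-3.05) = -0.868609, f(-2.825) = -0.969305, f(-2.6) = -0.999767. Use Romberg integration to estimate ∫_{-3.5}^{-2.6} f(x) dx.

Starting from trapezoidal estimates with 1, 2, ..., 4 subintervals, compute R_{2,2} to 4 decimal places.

R_{0,0} (trapezoid, 1 panel, h=0.9000): -0.670513
R_{1,0} (trapezoid, 2 panels, h=0.4500): -0.726130
R_{2,0} (trapezoid, 4 panels, h=0.2250): -0.739778
R_{1,1} = -0.726130 + (-0.726130 − (-0.670513))/3 = -0.744669
R_{2,1} = -0.739778 + (-0.739778 − (-0.726130))/3 = -0.744327
R_{2,2} = -0.744327 + (-0.744327 − (-0.744669))/15 = -0.744304

-0.7443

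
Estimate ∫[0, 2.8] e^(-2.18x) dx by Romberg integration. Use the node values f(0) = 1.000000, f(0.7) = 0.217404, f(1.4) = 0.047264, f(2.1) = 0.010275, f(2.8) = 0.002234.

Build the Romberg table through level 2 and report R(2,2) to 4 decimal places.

0.4626

R(0,0) (trapezoid, 1 panel, h=2.8000): 1.403128
R(1,0) (trapezoid, 2 panels, h=1.4000): 0.767733
R(2,0) (trapezoid, 4 panels, h=0.7000): 0.543242
R(1,1) = 0.767733 + (0.767733 − 1.403128)/3 = 0.555935
R(2,1) = 0.543242 + (0.543242 − 0.767733)/3 = 0.468412
R(2,2) = 0.468412 + (0.468412 − 0.555935)/15 = 0.462577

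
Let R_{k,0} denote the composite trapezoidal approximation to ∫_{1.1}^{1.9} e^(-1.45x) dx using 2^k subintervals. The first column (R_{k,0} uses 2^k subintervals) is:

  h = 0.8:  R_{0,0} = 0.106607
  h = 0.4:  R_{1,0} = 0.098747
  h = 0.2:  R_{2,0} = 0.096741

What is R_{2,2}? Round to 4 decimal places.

0.0961

Richardson extrapolation on the trapezoidal column (denominator 4−1=3):
R_{1,1} = 0.098747 + (0.098747 − 0.106607)/3 = 0.096127
R_{2,1} = 0.096741 + (0.096741 − 0.098747)/3 = 0.096072
R_{2,2} = 0.096072 + (0.096072 − 0.096127)/15 = 0.096068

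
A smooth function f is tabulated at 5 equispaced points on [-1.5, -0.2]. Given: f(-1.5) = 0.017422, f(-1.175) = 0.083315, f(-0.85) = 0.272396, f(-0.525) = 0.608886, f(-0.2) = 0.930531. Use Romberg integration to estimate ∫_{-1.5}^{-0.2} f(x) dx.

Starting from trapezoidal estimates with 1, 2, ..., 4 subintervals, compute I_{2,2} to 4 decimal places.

I_{0,0} (trapezoid, 1 panel, h=1.3000): 0.616169
I_{1,0} (trapezoid, 2 panels, h=0.6500): 0.485142
I_{2,0} (trapezoid, 4 panels, h=0.3250): 0.467536
I_{1,1} = 0.485142 + (0.485142 − 0.616169)/3 = 0.441466
I_{2,1} = 0.467536 + (0.467536 − 0.485142)/3 = 0.461667
I_{2,2} = 0.461667 + (0.461667 − 0.441466)/15 = 0.463014

0.4630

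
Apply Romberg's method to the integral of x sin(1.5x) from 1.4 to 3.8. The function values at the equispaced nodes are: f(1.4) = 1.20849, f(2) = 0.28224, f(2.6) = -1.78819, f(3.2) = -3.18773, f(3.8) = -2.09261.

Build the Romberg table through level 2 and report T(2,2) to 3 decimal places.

T(0,0) (trapezoid, 1 panel, h=2.4000): -1.06094
T(1,0) (trapezoid, 2 panels, h=1.2000): -2.67630
T(2,0) (trapezoid, 4 panels, h=0.6000): -3.08144
T(1,1) = -2.67630 + (-2.67630 − (-1.06094))/3 = -3.21475
T(2,1) = -3.08144 + (-3.08144 − (-2.67630))/3 = -3.21649
T(2,2) = -3.21649 + (-3.21649 − (-3.21475))/15 = -3.21661

-3.217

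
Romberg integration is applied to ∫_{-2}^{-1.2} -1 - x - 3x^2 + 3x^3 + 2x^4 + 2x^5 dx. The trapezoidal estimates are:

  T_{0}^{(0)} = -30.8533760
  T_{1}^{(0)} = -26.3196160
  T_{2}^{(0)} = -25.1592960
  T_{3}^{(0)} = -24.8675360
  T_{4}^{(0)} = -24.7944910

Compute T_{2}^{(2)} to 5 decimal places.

T_{1}^{(1)} = -26.3196160 + (-26.3196160 − (-30.8533760))/3 = -24.8083627
T_{2}^{(1)} = (4·(-25.1592960) − (-26.3196160)) / 3 = -24.7725227
T_{2}^{(2)} = -24.7725227 + (-24.7725227 − (-24.8083627))/15 = -24.7701334

-24.77013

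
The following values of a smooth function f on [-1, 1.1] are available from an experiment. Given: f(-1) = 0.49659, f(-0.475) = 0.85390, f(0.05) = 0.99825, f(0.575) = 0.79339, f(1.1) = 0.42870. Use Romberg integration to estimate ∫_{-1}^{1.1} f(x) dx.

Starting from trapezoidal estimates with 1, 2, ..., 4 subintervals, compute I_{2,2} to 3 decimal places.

1.661

I_{0,0} (trapezoid, 1 panel, h=2.1000): 0.97155
I_{1,0} (trapezoid, 2 panels, h=1.0500): 1.53394
I_{2,0} (trapezoid, 4 panels, h=0.5250): 1.63180
I_{1,1} = 1.53394 + (1.53394 − 0.97155)/3 = 1.72140
I_{2,1} = 1.63180 + (1.63180 − 1.53394)/3 = 1.66442
I_{2,2} = 1.66442 + (1.66442 − 1.72140)/15 = 1.66062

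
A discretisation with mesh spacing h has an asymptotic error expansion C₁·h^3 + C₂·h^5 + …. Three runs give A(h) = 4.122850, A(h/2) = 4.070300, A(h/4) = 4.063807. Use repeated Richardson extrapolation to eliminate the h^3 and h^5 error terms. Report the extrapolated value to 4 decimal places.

First eliminate the h^3 term (factor 2^3 = 8):
  B₁ = (8·4.070300 − 4.122850)/7 = 4.062793
  B₂ = (8·4.063807 − 4.070300)/7 = 4.062879
Then eliminate the h^5 term (factor 2^5 = 32):
  (32·4.062879 − 4.062793)/31 = 4.062882

4.0629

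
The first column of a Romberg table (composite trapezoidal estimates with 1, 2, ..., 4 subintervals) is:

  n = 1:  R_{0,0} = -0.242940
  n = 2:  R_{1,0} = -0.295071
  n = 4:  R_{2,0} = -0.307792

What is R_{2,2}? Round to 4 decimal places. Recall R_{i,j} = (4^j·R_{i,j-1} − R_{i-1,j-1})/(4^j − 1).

R_{1,1} = -0.295071 + (-0.295071 − (-0.242940))/3 = -0.312448
R_{2,1} = -0.307792 + (-0.307792 − (-0.295071))/3 = -0.312032
R_{2,2} = (16·(-0.312032) − (-0.312448)) / 15 = -0.312004
(Column j=1 coincides with Simpson's rule on the same nodes.)

-0.3120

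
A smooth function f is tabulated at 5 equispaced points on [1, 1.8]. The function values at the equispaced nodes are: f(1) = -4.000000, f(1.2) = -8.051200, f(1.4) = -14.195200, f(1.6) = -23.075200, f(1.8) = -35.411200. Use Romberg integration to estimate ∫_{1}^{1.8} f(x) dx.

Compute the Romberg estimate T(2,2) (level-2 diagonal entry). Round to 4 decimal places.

-12.8201

T(0,0) (trapezoid, 1 panel, h=0.8000): -15.764480
T(1,0) (trapezoid, 2 panels, h=0.4000): -13.560320
T(2,0) (trapezoid, 4 panels, h=0.2000): -13.005440
T(1,1) = -13.560320 + (-13.560320 − (-15.764480))/3 = -12.825600
T(2,1) = -13.005440 + (-13.005440 − (-13.560320))/3 = -12.820480
T(2,2) = -12.820480 + (-12.820480 − (-12.825600))/15 = -12.820139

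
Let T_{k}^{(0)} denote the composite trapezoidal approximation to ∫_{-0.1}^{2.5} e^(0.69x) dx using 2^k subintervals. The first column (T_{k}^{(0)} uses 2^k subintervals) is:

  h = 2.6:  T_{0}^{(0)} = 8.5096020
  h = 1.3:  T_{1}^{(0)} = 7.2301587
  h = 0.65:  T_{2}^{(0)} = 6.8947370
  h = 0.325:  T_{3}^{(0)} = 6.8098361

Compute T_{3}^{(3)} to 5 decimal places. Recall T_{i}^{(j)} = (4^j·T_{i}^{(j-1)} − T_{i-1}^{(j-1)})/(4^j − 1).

6.78144

T_{1}^{(1)} = (4·7.2301587 − 8.5096020) / 3 = 6.8036776
T_{2}^{(1)} = 6.8947370 + (6.8947370 − 7.2301587)/3 = 6.7829298
T_{3}^{(1)} = (4·6.8098361 − 6.8947370) / 3 = 6.7815358
T_{2}^{(2)} = (16·6.7829298 − 6.8036776) / 15 = 6.7815466
T_{3}^{(2)} = 6.7815358 + (6.7815358 − 6.7829298)/15 = 6.7814429
T_{3}^{(3)} = (64·6.7814429 − 6.7815466) / 63 = 6.7814413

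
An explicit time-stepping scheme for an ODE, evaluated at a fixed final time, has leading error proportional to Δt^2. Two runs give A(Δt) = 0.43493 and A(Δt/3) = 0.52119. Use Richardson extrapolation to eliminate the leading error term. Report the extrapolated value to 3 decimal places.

0.532

The leading error scales as Δt^2; refining by a factor of 3 reduces it by 3^2 = 9.
Extrapolated value = (9·A(Δt/3) − A(Δt)) / (9 − 1)
= (9·0.52119 − 0.43493) / 8
= 4.25578 / 8 = 0.53197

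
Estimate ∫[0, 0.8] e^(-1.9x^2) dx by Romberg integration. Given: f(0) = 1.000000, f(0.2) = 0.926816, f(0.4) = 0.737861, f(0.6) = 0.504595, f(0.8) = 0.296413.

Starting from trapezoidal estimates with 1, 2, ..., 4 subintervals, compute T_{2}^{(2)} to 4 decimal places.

0.5665

T_{0}^{(0)} (trapezoid, 1 panel, h=0.8000): 0.518565
T_{1}^{(0)} (trapezoid, 2 panels, h=0.4000): 0.554427
T_{2}^{(0)} (trapezoid, 4 panels, h=0.2000): 0.563496
T_{1}^{(1)} = 0.554427 + (0.554427 − 0.518565)/3 = 0.566381
T_{2}^{(1)} = 0.563496 + (0.563496 − 0.554427)/3 = 0.566519
T_{2}^{(2)} = 0.566519 + (0.566519 − 0.566381)/15 = 0.566528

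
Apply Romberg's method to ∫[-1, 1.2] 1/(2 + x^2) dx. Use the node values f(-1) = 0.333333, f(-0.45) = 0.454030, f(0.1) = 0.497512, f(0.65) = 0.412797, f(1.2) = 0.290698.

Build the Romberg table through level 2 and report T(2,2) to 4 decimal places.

0.9308

T(0,0) (trapezoid, 1 panel, h=2.2000): 0.686434
T(1,0) (trapezoid, 2 panels, h=1.1000): 0.890480
T(2,0) (trapezoid, 4 panels, h=0.5500): 0.921995
T(1,1) = 0.890480 + (0.890480 − 0.686434)/3 = 0.958495
T(2,1) = 0.921995 + (0.921995 − 0.890480)/3 = 0.932500
T(2,2) = 0.932500 + (0.932500 − 0.958495)/15 = 0.930767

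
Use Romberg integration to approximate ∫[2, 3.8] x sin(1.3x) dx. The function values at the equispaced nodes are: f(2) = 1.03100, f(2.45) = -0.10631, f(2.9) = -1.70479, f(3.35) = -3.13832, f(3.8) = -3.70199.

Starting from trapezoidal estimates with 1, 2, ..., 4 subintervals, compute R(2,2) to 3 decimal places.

-2.860

R(0,0) (trapezoid, 1 panel, h=1.8000): -2.40389
R(1,0) (trapezoid, 2 panels, h=0.9000): -2.73626
R(2,0) (trapezoid, 4 panels, h=0.4500): -2.82821
R(1,1) = -2.73626 + (-2.73626 − (-2.40389))/3 = -2.84705
R(2,1) = -2.82821 + (-2.82821 − (-2.73626))/3 = -2.85886
R(2,2) = -2.85886 + (-2.85886 − (-2.84705))/15 = -2.85965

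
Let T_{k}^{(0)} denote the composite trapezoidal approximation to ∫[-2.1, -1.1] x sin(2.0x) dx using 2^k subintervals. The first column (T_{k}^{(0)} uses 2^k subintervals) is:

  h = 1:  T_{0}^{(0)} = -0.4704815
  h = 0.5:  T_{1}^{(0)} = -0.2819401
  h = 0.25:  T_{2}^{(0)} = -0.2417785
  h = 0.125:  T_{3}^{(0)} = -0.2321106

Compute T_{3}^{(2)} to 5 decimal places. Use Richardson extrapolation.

-0.22892

Richardson extrapolation on the trapezoidal column (denominator 4−1=3):
T_{2}^{(1)} = -0.2417785 + (-0.2417785 − (-0.2819401))/3 = -0.2283913
T_{3}^{(1)} = (4·(-0.2321106) − (-0.2417785)) / 3 = -0.2288880
T_{3}^{(2)} = -0.2288880 + (-0.2288880 − (-0.2283913))/15 = -0.2289211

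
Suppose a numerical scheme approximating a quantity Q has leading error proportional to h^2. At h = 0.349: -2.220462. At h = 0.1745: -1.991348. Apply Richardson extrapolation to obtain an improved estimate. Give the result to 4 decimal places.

The leading error scales as h^2; refining by a factor of 2 reduces it by 2^2 = 4.
Extrapolated value = (4·A(h/2) − A(h)) / (4 − 1)
= (4·(-1.991348) − (-2.220462)) / 3
= -5.744930 / 3 = -1.914977

-1.9150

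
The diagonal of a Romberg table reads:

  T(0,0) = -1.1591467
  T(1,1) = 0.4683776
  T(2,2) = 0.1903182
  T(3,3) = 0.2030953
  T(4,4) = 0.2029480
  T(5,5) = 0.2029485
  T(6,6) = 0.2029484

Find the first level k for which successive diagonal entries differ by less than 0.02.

k = 3

|T(1,1) − T(0,0)| = 1.6275243 ≥ 0.02
|T(2,2) − T(1,1)| = 0.2780594 ≥ 0.02
|T(3,3) − T(2,2)| = 0.0127771 < 0.02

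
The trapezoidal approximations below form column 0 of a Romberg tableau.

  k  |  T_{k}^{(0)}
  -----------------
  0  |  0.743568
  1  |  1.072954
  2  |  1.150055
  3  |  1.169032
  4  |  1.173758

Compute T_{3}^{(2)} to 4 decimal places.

1.1753

T_{2}^{(1)} = (4·1.150055 − 1.072954) / 3 = 1.175755
T_{3}^{(1)} = (4·1.169032 − 1.150055) / 3 = 1.175358
T_{3}^{(2)} = 1.175358 + (1.175358 − 1.175755)/15 = 1.175332
(Column j=1 coincides with Simpson's rule on the same nodes.)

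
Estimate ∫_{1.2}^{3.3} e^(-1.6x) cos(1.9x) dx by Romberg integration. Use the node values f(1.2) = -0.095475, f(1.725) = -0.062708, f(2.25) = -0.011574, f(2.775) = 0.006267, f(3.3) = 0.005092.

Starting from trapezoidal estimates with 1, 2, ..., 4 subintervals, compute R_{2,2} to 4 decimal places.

R_{0,0} (trapezoid, 1 panel, h=2.1000): -0.094902
R_{1,0} (trapezoid, 2 panels, h=1.0500): -0.059604
R_{2,0} (trapezoid, 4 panels, h=0.5250): -0.059433
R_{1,1} = -0.059604 + (-0.059604 − (-0.094902))/3 = -0.047838
R_{2,1} = -0.059433 + (-0.059433 − (-0.059604))/3 = -0.059376
R_{2,2} = -0.059376 + (-0.059376 − (-0.047838))/15 = -0.060145

-0.0601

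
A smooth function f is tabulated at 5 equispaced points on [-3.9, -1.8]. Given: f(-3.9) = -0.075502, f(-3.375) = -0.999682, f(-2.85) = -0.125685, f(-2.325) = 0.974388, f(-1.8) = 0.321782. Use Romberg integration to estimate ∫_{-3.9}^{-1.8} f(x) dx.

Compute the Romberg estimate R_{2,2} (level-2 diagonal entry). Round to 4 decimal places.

R_{0,0} (trapezoid, 1 panel, h=2.1000): 0.258594
R_{1,0} (trapezoid, 2 panels, h=1.0500): -0.002672
R_{2,0} (trapezoid, 4 panels, h=0.5250): -0.014615
R_{1,1} = -0.002672 + (-0.002672 − 0.258594)/3 = -0.089761
R_{2,1} = -0.014615 + (-0.014615 − (-0.002672))/3 = -0.018596
R_{2,2} = -0.018596 + (-0.018596 − (-0.089761))/15 = -0.013852

-0.0139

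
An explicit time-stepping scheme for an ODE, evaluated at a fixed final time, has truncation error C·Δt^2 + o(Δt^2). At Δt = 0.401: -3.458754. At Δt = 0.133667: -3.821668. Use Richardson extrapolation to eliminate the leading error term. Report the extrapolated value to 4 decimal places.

-3.8670

The leading error scales as Δt^2; refining by a factor of 3 reduces it by 3^2 = 9.
Extrapolated value = (9·A(Δt/3) − A(Δt)) / (9 − 1)
= (9·(-3.821668) − (-3.458754)) / 8
= -30.936258 / 8 = -3.867032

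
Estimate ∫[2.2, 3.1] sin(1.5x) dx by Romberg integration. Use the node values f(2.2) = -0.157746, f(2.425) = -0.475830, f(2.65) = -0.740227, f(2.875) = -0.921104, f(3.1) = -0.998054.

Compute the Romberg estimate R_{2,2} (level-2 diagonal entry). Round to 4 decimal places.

-0.6168

R_{0,0} (trapezoid, 1 panel, h=0.9000): -0.520110
R_{1,0} (trapezoid, 2 panels, h=0.4500): -0.593157
R_{2,0} (trapezoid, 4 panels, h=0.2250): -0.610889
R_{1,1} = -0.593157 + (-0.593157 − (-0.520110))/3 = -0.617506
R_{2,1} = -0.610889 + (-0.610889 − (-0.593157))/3 = -0.616800
R_{2,2} = -0.616800 + (-0.616800 − (-0.617506))/15 = -0.616753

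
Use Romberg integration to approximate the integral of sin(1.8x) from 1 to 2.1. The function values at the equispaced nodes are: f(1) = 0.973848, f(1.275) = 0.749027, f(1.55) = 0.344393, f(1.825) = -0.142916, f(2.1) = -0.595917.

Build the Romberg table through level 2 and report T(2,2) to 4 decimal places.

0.3199

T(0,0) (trapezoid, 1 panel, h=1.1000): 0.207862
T(1,0) (trapezoid, 2 panels, h=0.5500): 0.293347
T(2,0) (trapezoid, 4 panels, h=0.2750): 0.313354
T(1,1) = 0.293347 + (0.293347 − 0.207862)/3 = 0.321842
T(2,1) = 0.313354 + (0.313354 − 0.293347)/3 = 0.320023
T(2,2) = 0.320023 + (0.320023 − 0.321842)/15 = 0.319902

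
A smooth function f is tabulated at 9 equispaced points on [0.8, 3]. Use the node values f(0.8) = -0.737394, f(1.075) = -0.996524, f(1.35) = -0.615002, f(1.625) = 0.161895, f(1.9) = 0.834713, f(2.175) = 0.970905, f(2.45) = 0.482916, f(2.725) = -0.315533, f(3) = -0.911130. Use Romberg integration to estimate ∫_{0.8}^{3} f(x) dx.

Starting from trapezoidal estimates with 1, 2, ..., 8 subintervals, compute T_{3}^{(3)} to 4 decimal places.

T_{0}^{(0)} (trapezoid, 1 panel, h=2.2000): -1.813376
T_{1}^{(0)} (trapezoid, 2 panels, h=1.1000): 0.011496
T_{2}^{(0)} (trapezoid, 4 panels, h=0.5500): -0.066899
T_{3}^{(0)} (trapezoid, 8 panels, h=0.2750): -0.082745
T_{1}^{(1)} = 0.011496 + (0.011496 − (-1.813376))/3 = 0.619787
T_{2}^{(1)} = -0.066899 + (-0.066899 − 0.011496)/3 = -0.093031
T_{3}^{(1)} = -0.082745 + (-0.082745 − (-0.066899))/3 = -0.088027
T_{2}^{(2)} = -0.093031 + (-0.093031 − 0.619787)/15 = -0.140552
T_{3}^{(2)} = -0.088027 + (-0.088027 − (-0.093031))/15 = -0.087693
T_{3}^{(3)} = -0.087693 + (-0.087693 − (-0.140552))/63 = -0.086854

-0.0869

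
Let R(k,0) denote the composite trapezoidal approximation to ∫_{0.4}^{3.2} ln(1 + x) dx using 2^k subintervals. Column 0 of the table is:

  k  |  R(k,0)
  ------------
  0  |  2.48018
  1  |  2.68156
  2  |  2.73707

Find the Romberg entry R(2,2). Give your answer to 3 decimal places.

Richardson extrapolation on the trapezoidal column (denominator 4−1=3):
R(1,1) = 2.68156 + (2.68156 − 2.48018)/3 = 2.74869
R(2,1) = 2.73707 + (2.73707 − 2.68156)/3 = 2.75557
R(2,2) = 2.75557 + (2.75557 − 2.74869)/15 = 2.75603

2.756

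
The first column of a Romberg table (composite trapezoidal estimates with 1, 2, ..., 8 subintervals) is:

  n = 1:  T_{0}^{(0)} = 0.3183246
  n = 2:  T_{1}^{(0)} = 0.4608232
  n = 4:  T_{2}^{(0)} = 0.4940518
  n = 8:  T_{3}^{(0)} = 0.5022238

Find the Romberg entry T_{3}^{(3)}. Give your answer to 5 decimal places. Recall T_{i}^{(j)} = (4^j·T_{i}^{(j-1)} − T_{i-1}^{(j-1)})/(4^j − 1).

0.50494

T_{1}^{(1)} = 0.4608232 + (0.4608232 − 0.3183246)/3 = 0.5083227
T_{2}^{(1)} = 0.4940518 + (0.4940518 − 0.4608232)/3 = 0.5051280
T_{3}^{(1)} = 0.5022238 + (0.5022238 − 0.4940518)/3 = 0.5049478
T_{2}^{(2)} = 0.5051280 + (0.5051280 − 0.5083227)/15 = 0.5049150
T_{3}^{(2)} = 0.5049478 + (0.5049478 − 0.5051280)/15 = 0.5049358
T_{3}^{(3)} = 0.5049358 + (0.5049358 − 0.5049150)/63 = 0.5049361
(Column j=1 coincides with Simpson's rule on the same nodes.)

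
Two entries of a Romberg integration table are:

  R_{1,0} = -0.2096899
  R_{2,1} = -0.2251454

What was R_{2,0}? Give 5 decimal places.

-0.22128

From R_{2,1} = (4·R_{2,0} − R_{1,0})/3, solve for R_{2,0}:
4·R_{2,0} = 3·(-0.2251454) + (-0.2096899) = -0.8851261
R_{2,0} = -0.2212815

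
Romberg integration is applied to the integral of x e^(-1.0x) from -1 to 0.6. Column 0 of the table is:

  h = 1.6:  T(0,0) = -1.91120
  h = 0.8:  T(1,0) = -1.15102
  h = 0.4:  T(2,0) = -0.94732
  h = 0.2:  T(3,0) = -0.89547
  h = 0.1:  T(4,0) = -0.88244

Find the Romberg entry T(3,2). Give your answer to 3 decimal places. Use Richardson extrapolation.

-0.878

Richardson extrapolation on the trapezoidal column (denominator 4−1=3):
T(2,1) = (4·(-0.94732) − (-1.15102)) / 3 = -0.87942
T(3,1) = (4·(-0.89547) − (-0.94732)) / 3 = -0.87819
T(3,2) = (16·(-0.87819) − (-0.87942)) / 15 = -0.87811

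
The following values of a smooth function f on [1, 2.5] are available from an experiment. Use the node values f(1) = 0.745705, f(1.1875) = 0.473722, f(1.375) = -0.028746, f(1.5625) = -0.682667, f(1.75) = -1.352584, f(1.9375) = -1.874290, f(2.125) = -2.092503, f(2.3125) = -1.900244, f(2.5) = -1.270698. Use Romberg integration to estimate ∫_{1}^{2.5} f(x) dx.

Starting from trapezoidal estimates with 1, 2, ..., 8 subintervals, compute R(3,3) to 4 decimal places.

-1.4628

R(0,0) (trapezoid, 1 panel, h=1.5000): -0.393745
R(1,0) (trapezoid, 2 panels, h=0.7500): -1.211310
R(2,0) (trapezoid, 4 panels, h=0.3750): -1.401124
R(3,0) (trapezoid, 8 panels, h=0.1875): -1.447464
R(1,1) = -1.211310 + (-1.211310 − (-0.393745))/3 = -1.483832
R(2,1) = -1.401124 + (-1.401124 − (-1.211310))/3 = -1.464395
R(3,1) = -1.447464 + (-1.447464 − (-1.401124))/3 = -1.462911
R(2,2) = -1.464395 + (-1.464395 − (-1.483832))/15 = -1.463099
R(3,2) = -1.462911 + (-1.462911 − (-1.464395))/15 = -1.462812
R(3,3) = -1.462812 + (-1.462812 − (-1.463099))/63 = -1.462807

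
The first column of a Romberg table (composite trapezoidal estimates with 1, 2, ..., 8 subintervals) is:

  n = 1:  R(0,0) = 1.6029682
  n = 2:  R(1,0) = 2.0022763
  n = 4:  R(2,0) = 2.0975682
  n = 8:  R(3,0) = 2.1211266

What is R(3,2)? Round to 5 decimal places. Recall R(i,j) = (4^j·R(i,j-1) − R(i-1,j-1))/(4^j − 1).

2.12896

R(2,1) = (4·2.0975682 − 2.0022763) / 3 = 2.1293322
R(3,1) = (4·2.1211266 − 2.0975682) / 3 = 2.1289794
R(3,2) = 2.1289794 + (2.1289794 − 2.1293322)/15 = 2.1289559
(Column j=1 coincides with Simpson's rule on the same nodes.)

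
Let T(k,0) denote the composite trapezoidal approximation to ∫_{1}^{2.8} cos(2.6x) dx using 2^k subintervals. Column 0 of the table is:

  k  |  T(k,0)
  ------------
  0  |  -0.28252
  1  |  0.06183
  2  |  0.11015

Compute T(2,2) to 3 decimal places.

T(1,1) = (4·0.06183 − (-0.28252)) / 3 = 0.17661
T(2,1) = (4·0.11015 − 0.06183) / 3 = 0.12626
T(2,2) = 0.12626 + (0.12626 − 0.17661)/15 = 0.12290

0.123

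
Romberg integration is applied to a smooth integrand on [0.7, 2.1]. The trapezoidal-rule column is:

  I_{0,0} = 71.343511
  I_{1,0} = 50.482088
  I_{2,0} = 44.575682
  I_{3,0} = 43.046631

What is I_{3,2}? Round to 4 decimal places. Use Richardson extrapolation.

42.5323

I_{2,1} = 44.575682 + (44.575682 − 50.482088)/3 = 42.606880
I_{3,1} = 43.046631 + (43.046631 − 44.575682)/3 = 42.536947
I_{3,2} = 42.536947 + (42.536947 − 42.606880)/15 = 42.532285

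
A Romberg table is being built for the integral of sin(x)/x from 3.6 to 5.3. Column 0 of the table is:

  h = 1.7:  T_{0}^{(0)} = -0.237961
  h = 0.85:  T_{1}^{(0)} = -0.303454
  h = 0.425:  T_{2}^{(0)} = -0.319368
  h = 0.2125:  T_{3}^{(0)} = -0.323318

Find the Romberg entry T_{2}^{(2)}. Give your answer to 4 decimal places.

T_{1}^{(1)} = -0.303454 + (-0.303454 − (-0.237961))/3 = -0.325285
T_{2}^{(1)} = (4·(-0.319368) − (-0.303454)) / 3 = -0.324673
T_{2}^{(2)} = (16·(-0.324673) − (-0.325285)) / 15 = -0.324632
(Column j=1 coincides with Simpson's rule on the same nodes.)

-0.3246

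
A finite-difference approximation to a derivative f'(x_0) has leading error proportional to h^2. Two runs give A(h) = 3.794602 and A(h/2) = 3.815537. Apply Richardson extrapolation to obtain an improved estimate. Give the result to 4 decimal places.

3.8225

Extrapolated value = (4·A(h/2) − A(h)) / (4 − 1)
= (4·3.815537 − 3.794602) / 3
= 11.467546 / 3 = 3.822515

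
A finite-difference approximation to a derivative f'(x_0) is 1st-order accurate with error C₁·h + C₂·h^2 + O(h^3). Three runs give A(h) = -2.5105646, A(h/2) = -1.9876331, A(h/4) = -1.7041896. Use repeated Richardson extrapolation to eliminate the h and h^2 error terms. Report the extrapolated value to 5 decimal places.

First eliminate the h term (factor 2^1 = 2):
  B₁ = (2·(-1.9876331) − (-2.5105646))/1 = -1.4647016
  B₂ = (2·(-1.7041896) − (-1.9876331))/1 = -1.4207461
Then eliminate the h^2 term (factor 2^2 = 4):
  (4·(-1.4207461) − (-1.4647016))/3 = -1.4060943

-1.40609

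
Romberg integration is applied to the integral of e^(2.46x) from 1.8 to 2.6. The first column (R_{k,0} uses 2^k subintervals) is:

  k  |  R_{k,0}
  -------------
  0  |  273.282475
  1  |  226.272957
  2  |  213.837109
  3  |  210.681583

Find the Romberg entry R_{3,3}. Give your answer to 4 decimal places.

R_{1,1} = (4·226.272957 − 273.282475) / 3 = 210.603118
R_{2,1} = (4·213.837109 − 226.272957) / 3 = 209.691826
R_{3,1} = 210.681583 + (210.681583 − 213.837109)/3 = 209.629741
R_{2,2} = 209.691826 + (209.691826 − 210.603118)/15 = 209.631073
R_{3,2} = (16·209.629741 − 209.691826) / 15 = 209.625602
R_{3,3} = 209.625602 + (209.625602 − 209.631073)/63 = 209.625515

209.6255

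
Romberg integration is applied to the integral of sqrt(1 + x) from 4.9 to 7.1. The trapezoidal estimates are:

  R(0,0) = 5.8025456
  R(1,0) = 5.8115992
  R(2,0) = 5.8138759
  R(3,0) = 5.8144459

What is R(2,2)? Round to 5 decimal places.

Richardson extrapolation on the trapezoidal column (denominator 4−1=3):
R(1,1) = (4·5.8115992 − 5.8025456) / 3 = 5.8146171
R(2,1) = (4·5.8138759 − 5.8115992) / 3 = 5.8146348
R(2,2) = (16·5.8146348 − 5.8146171) / 15 = 5.8146360

5.81464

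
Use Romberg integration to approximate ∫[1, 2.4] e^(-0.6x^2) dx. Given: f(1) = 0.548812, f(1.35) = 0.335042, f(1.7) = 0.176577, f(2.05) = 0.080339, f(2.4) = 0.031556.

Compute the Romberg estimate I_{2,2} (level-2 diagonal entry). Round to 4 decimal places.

I_{0,0} (trapezoid, 1 panel, h=1.4000): 0.406258
I_{1,0} (trapezoid, 2 panels, h=0.7000): 0.326733
I_{2,0} (trapezoid, 4 panels, h=0.3500): 0.308750
I_{1,1} = 0.326733 + (0.326733 − 0.406258)/3 = 0.300225
I_{2,1} = 0.308750 + (0.308750 − 0.326733)/3 = 0.302756
I_{2,2} = 0.302756 + (0.302756 − 0.300225)/15 = 0.302925

0.3029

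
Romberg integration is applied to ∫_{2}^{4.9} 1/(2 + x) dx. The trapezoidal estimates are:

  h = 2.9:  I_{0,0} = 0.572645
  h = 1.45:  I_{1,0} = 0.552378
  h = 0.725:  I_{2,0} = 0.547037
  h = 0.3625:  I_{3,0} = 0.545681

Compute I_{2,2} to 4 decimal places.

I_{1,1} = (4·0.552378 − 0.572645) / 3 = 0.545622
I_{2,1} = (4·0.547037 − 0.552378) / 3 = 0.545257
I_{2,2} = 0.545257 + (0.545257 − 0.545622)/15 = 0.545233

0.5452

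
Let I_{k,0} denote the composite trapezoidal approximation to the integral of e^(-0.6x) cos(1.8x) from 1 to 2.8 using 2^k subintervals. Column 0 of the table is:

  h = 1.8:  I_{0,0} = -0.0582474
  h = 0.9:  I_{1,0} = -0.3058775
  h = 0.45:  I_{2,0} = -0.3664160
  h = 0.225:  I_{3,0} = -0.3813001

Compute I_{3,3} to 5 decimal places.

-0.38624

Richardson extrapolation on the trapezoidal column (denominator 4−1=3):
I_{1,1} = (4·(-0.3058775) − (-0.0582474)) / 3 = -0.3884209
I_{2,1} = -0.3664160 + (-0.3664160 − (-0.3058775))/3 = -0.3865955
I_{3,1} = (4·(-0.3813001) − (-0.3664160)) / 3 = -0.3862615
I_{2,2} = (16·(-0.3865955) − (-0.3884209)) / 15 = -0.3864738
I_{3,2} = -0.3862615 + (-0.3862615 − (-0.3865955))/15 = -0.3862392
I_{3,3} = -0.3862392 + (-0.3862392 − (-0.3864738))/63 = -0.3862355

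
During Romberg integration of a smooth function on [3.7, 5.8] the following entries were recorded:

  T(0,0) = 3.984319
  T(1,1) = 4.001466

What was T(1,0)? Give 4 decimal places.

From T(1,1) = (4·T(1,0) − T(0,0))/3, solve for T(1,0):
4·T(1,0) = 3·4.001466 + 3.984319 = 15.988717
T(1,0) = 3.997179

3.9972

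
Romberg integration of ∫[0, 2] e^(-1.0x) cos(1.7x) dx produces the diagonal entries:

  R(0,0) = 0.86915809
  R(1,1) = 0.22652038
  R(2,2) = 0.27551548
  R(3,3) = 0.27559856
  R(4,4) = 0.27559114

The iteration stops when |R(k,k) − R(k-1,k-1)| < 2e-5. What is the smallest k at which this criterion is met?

|R(1,1) − R(0,0)| = 0.64263771 ≥ 2e-5
|R(2,2) − R(1,1)| = 0.04899510 ≥ 2e-5
|R(3,3) − R(2,2)| = 0.00008308 ≥ 2e-5
|R(4,4) − R(3,3)| = 0.00000742 < 2e-5

k = 4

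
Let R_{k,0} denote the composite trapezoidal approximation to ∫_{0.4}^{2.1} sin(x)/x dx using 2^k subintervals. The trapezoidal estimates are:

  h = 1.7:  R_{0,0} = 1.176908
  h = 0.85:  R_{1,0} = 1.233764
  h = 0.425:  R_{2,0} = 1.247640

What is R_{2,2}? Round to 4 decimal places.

1.2522

R_{1,1} = 1.233764 + (1.233764 − 1.176908)/3 = 1.252716
R_{2,1} = (4·1.247640 − 1.233764) / 3 = 1.252265
R_{2,2} = 1.252265 + (1.252265 − 1.252716)/15 = 1.252235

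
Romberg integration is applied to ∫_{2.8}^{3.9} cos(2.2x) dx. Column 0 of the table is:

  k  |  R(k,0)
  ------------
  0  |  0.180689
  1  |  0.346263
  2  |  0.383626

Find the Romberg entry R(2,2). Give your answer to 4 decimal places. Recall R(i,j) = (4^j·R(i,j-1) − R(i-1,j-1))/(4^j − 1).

Richardson extrapolation on the trapezoidal column (denominator 4−1=3):
R(1,1) = (4·0.346263 − 0.180689) / 3 = 0.401454
R(2,1) = 0.383626 + (0.383626 − 0.346263)/3 = 0.396080
R(2,2) = (16·0.396080 − 0.401454) / 15 = 0.395722
(Column j=1 coincides with Simpson's rule on the same nodes.)

0.3957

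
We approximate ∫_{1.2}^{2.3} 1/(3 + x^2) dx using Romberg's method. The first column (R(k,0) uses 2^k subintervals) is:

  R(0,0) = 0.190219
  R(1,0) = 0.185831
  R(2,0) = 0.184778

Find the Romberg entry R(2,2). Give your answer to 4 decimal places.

R(1,1) = 0.185831 + (0.185831 − 0.190219)/3 = 0.184368
R(2,1) = (4·0.184778 − 0.185831) / 3 = 0.184427
R(2,2) = 0.184427 + (0.184427 − 0.184368)/15 = 0.184431
(Column j=1 coincides with Simpson's rule on the same nodes.)

0.1844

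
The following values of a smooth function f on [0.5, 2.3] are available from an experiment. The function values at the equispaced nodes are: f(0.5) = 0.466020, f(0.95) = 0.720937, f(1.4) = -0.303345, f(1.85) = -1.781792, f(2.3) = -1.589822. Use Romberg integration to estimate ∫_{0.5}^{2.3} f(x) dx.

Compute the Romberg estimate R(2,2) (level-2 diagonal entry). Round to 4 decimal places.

-0.9091

R(0,0) (trapezoid, 1 panel, h=1.8000): -1.011422
R(1,0) (trapezoid, 2 panels, h=0.9000): -0.778721
R(2,0) (trapezoid, 4 panels, h=0.4500): -0.866745
R(1,1) = -0.778721 + (-0.778721 − (-1.011422))/3 = -0.701154
R(2,1) = -0.866745 + (-0.866745 − (-0.778721))/3 = -0.896086
R(2,2) = -0.896086 + (-0.896086 − (-0.701154))/15 = -0.909081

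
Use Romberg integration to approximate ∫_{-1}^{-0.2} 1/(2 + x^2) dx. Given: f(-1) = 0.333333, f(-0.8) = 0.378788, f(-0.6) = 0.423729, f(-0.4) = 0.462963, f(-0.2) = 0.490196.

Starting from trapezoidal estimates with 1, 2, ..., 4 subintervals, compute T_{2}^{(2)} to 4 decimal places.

T_{0}^{(0)} (trapezoid, 1 panel, h=0.8000): 0.329412
T_{1}^{(0)} (trapezoid, 2 panels, h=0.4000): 0.334197
T_{2}^{(0)} (trapezoid, 4 panels, h=0.2000): 0.335449
T_{1}^{(1)} = 0.334197 + (0.334197 − 0.329412)/3 = 0.335792
T_{2}^{(1)} = 0.335449 + (0.335449 − 0.334197)/3 = 0.335866
T_{2}^{(2)} = 0.335866 + (0.335866 − 0.335792)/15 = 0.335871

0.3359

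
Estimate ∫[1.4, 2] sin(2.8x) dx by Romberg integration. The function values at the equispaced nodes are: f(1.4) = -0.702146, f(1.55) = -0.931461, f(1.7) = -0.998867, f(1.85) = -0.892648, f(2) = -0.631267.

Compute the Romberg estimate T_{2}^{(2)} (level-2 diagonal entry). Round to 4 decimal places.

-0.5313

T_{0}^{(0)} (trapezoid, 1 panel, h=0.6000): -0.400024
T_{1}^{(0)} (trapezoid, 2 panels, h=0.3000): -0.499672
T_{2}^{(0)} (trapezoid, 4 panels, h=0.1500): -0.523452
T_{1}^{(1)} = -0.499672 + (-0.499672 − (-0.400024))/3 = -0.532888
T_{2}^{(1)} = -0.523452 + (-0.523452 − (-0.499672))/3 = -0.531379
T_{2}^{(2)} = -0.531379 + (-0.531379 − (-0.532888))/15 = -0.531278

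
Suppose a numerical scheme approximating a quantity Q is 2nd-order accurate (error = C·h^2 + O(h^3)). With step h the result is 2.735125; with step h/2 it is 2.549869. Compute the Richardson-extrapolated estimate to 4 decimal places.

Extrapolated value = (4·A(h/2) − A(h)) / (4 − 1)
= (4·2.549869 − 2.735125) / 3
= 7.464351 / 3 = 2.488117

2.4881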